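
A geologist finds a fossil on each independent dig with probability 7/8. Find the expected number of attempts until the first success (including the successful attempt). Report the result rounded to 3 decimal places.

For a geometric distribution, E[trials] = 1/p = 1/(7/8) = 8/7.
≈ 1.143

1.143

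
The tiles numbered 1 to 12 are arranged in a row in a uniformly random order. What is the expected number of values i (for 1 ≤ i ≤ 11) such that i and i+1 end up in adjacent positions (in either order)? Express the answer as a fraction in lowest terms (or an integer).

For each i ∈ {1,…,11}, let Xᵢ = 1 if i and i+1 are adjacent. P(Xᵢ=1) = 2·(12−1)!/12! = 2/12.
By linearity, E[ΣXᵢ] = (11)·(2/12) = 11/6.

11/6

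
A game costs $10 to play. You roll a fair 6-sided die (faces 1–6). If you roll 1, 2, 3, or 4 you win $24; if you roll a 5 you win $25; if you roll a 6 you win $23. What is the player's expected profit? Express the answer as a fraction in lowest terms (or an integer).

$14

E[payout] = (1/6)·23 + (2/3)·24 + (1/6)·25 = 24
Expected profit = 24 − 10 = 14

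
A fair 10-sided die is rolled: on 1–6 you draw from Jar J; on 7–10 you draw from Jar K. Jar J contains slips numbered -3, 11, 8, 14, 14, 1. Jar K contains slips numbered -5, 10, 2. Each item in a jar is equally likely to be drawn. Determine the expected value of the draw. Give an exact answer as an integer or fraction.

E[X | Jar J] = (-3 + 11 + 8 + 14 + 14 + 1)/6 = 15/2
E[X | Jar K] = (-5 + 10 + 2)/3 = 7/3
E[X] = (3/5)·15/2 + (2/5)·7/3 = 163/30

163/30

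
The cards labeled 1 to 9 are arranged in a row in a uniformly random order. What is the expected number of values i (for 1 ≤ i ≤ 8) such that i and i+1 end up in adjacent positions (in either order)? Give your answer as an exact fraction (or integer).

16/9

For each i ∈ {1,…,8}, let Xᵢ = 1 if i and i+1 are adjacent. P(Xᵢ=1) = 2·(9−1)!/9! = 2/9.
By linearity, E[ΣXᵢ] = (8)·(2/9) = 16/9.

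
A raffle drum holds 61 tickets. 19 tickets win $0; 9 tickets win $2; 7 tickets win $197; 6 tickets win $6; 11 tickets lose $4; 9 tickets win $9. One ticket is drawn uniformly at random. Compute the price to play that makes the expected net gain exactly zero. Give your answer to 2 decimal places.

$24.10

E[payout] = (19/61)·0 + (9/61)·2 + (7/61)·197 + (6/61)·6 + (11/61)·(-4) + (9/61)·9 = 1470/61
Fair fee = E[payout] = 1470/61 ≈ $24.10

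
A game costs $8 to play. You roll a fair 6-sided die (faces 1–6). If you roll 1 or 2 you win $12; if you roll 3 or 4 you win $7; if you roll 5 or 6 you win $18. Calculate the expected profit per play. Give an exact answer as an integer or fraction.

E[payout] = (1/3)·7 + (1/3)·12 + (1/3)·18 = 37/3
Expected profit = 37/3 − 8 = 13/3

13/3 dollars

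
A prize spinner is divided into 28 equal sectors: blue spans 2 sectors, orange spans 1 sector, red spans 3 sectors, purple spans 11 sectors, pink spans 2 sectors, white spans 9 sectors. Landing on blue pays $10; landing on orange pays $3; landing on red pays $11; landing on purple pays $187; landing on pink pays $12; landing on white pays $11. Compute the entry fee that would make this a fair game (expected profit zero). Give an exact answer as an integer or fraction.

559/7 dollars

E[payout] = (2/28)·10 + (1/28)·3 + (3/28)·11 + (11/28)·187 + (2/28)·12 + (9/28)·11 = 559/7
Fair fee = E[payout] = 559/7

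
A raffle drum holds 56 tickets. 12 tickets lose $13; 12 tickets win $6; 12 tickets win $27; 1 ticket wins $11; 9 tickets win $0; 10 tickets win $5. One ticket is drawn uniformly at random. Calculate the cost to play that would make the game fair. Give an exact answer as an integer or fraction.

E[payout] = (12/56)·(-13) + (12/56)·6 + (12/56)·27 + (1/56)·11 + (9/56)·0 + (10/56)·5 = 43/8
Fair fee = E[payout] = 43/8

43/8 dollars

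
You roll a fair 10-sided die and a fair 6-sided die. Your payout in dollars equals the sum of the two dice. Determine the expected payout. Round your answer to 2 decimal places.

Distribution of the sum of the two dice: 2 w.p. 1/60, 3 w.p. 1/30, 4 w.p. 1/20, 5 w.p. 1/15, 6 w.p. 1/12, 7 w.p. 1/10, …
E[payout] = (1/60)·2 + (1/30)·3 + (1/20)·4 + (1/15)·5 + (1/12)·6 + (1/10)·7 + (1/10)·8 + (1/10)·9 + (1/10)·10 + (1/10)·11 + (1/12)·12 + (1/15)·13 + (1/20)·14 + (1/30)·15 + (1/60)·16 = 9
≈ $9.00

$9.00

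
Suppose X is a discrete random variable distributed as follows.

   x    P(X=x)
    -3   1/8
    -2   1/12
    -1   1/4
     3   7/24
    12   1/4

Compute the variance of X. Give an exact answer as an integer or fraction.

4439/144

E[X] = (1/8)·(-3) + (1/12)·(-2) + (1/4)·(-1) + (7/24)·3 + (1/4)·12 = 37/12
E[X²] = (1/8)·9 + (1/12)·4 + (1/4)·1 + (7/24)·9 + (1/4)·144 = 121/3
Var(X) = 121/3 − (37/12)² = 4439/144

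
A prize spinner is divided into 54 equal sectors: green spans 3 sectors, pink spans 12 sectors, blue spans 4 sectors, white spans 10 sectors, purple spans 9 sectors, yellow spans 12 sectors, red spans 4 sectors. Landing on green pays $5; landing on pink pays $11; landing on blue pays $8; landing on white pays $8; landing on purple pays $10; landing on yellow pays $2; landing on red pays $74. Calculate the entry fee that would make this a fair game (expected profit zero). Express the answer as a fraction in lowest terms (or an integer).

E[payout] = (3/54)·5 + (12/54)·11 + (4/54)·8 + (10/54)·8 + (9/54)·10 + (12/54)·2 + (4/54)·74 = 223/18
Fair fee = E[payout] = 223/18

223/18 dollars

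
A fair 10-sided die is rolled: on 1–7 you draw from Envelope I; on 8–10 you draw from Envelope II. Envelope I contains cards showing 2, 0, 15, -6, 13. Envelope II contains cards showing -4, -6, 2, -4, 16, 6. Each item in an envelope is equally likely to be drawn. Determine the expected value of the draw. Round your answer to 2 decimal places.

E[X | Envelope I] = (2 + 0 + 15 − 6 + 13)/5 = 24/5
E[X | Envelope II] = (-4 − 6 + 2 − 4 + 16 + 6)/6 = 5/3
E[X] = (7/10)·24/5 + (3/10)·5/3 = 193/50 ≈ 3.86

3.86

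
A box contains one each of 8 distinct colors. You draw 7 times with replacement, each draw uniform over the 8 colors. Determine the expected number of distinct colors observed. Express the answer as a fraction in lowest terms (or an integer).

1273609/262144

Let Xⱼ=1 if type j appears at least once. P(Xⱼ=1) = 1 − ((8−1)/8)^7 = 1273609/2097152.
E[#distinct] = 8·1273609/2097152 = 1273609/262144.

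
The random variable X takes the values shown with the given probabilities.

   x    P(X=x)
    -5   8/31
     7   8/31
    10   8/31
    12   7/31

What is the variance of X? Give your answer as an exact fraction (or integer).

42000/961

E[X] = (8/31)·(-5) + (8/31)·7 + (8/31)·10 + (7/31)·12 = 180/31
E[X²] = (8/31)·25 + (8/31)·49 + (8/31)·100 + (7/31)·144 = 2400/31
Var(X) = 2400/31 − (180/31)² = 42000/961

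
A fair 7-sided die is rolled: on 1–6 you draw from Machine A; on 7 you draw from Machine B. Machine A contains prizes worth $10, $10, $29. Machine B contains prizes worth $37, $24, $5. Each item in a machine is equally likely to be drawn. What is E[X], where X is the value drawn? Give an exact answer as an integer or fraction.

120/7 dollars

E[X | Machine A] = (10 + 10 + 29)/3 = 49/3
E[X | Machine B] = (37 + 24 + 5)/3 = 22
E[X] = (6/7)·49/3 + (1/7)·22 = 120/7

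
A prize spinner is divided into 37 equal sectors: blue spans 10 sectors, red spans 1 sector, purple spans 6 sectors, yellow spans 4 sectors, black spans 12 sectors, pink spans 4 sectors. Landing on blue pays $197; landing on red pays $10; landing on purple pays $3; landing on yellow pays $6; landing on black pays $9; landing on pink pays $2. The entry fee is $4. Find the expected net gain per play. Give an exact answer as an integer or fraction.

1990/37 dollars

E[payout] = (10/37)·197 + (1/37)·10 + (6/37)·3 + (4/37)·6 + (12/37)·9 + (4/37)·2 = 2138/37
Expected profit = 2138/37 − 4 = 1990/37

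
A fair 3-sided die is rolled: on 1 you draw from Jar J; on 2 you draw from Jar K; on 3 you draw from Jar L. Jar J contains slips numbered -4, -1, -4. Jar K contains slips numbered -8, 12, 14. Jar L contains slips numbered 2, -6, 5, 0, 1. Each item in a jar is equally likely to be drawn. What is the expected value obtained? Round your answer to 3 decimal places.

1.133

E[X | Jar J] = (-4 − 1 − 4)/3 = -3
E[X | Jar K] = (-8 + 12 + 14)/3 = 6
E[X | Jar L] = (2 − 6 + 5 + 0 + 1)/5 = 2/5
E[X] = (1/3)·(-3) + (1/3)·6 + (1/3)·2/5 = 17/15 ≈ 1.133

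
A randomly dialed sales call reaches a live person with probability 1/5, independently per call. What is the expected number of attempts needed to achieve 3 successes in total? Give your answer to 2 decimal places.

By linearity (sum of 3 independent geometric waits), E[trials] = 3/p = 3/(1/5) = 15.
≈ 15.00

15.00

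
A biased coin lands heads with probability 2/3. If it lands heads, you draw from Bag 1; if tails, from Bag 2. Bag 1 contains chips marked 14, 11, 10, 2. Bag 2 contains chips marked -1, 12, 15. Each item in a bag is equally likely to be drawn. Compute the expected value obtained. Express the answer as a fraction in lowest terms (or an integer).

163/18

E[X | Bag 1] = (14 + 11 + 10 + 2)/4 = 37/4
E[X | Bag 2] = (-1 + 12 + 15)/3 = 26/3
E[X] = (2/3)·37/4 + (1/3)·26/3 = 163/18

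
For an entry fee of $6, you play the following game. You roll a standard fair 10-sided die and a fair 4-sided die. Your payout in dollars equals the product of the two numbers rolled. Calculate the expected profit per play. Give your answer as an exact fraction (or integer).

Distribution of the product of the two numbers rolled: 1 w.p. 1/40, 2 w.p. 1/20, 3 w.p. 1/20, 4 w.p. 3/40, 5 w.p. 1/40, 6 w.p. 3/40, …
E[payout] = (1/40)·1 + (1/20)·2 + (1/20)·3 + (3/40)·4 + (1/40)·5 + (3/40)·6 + (1/40)·7 + (3/40)·8 + (1/20)·9 + (1/20)·10 + (3/40)·12 + (1/40)·14 + (1/40)·15 + (1/20)·16 + (1/20)·18 + (1/20)·20 + (1/40)·21 + (1/20)·24 + (1/40)·27 + (1/40)·28 + (1/40)·30 + (1/40)·32 + (1/40)·36 + (1/40)·40 = 55/4
Expected profit = 55/4 − 6 = 31/4

31/4 dollars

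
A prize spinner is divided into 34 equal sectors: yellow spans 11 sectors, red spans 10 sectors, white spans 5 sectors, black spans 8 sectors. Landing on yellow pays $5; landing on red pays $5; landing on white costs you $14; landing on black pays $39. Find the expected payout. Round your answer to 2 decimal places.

E[payout] = (11/34)·5 + (10/34)·5 + (5/34)·(-14) + (8/34)·39 = 347/34
≈ $10.21

$10.21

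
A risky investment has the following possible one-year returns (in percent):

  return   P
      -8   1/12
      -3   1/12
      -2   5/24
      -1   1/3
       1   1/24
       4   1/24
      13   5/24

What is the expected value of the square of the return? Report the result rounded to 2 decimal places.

E[X²] = (1/12)·64 + (1/12)·9 + (5/24)·4 + (1/3)·1 + (1/24)·1 + (1/24)·16 + (5/24)·169
     = 259/6 ≈ 43.17

43.17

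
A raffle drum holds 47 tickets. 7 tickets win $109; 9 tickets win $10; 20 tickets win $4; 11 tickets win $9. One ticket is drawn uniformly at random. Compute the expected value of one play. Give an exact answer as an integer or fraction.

E[payout] = (7/47)·109 + (9/47)·10 + (20/47)·4 + (11/47)·9 = 1032/47

1032/47 dollars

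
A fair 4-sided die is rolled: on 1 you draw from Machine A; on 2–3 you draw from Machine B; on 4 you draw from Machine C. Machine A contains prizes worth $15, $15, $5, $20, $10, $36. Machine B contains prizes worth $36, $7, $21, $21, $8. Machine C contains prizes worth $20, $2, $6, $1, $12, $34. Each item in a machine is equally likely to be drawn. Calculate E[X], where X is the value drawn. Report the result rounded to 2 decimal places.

$16.63

E[X | Machine A] = (15 + 15 + 5 + 20 + 10 + 36)/6 = 101/6
E[X | Machine B] = (36 + 7 + 21 + 21 + 8)/5 = 93/5
E[X | Machine C] = (20 + 2 + 6 + 1 + 12 + 34)/6 = 25/2
E[X] = (1/4)·101/6 + (1/2)·93/5 + (1/4)·25/2 = 499/30 ≈ 16.63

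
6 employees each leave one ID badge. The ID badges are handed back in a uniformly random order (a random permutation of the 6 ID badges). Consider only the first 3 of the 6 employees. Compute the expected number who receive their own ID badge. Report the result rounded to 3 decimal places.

Let Xᵢ = 1 if person i gets their own ID badge. For each i, P(Xᵢ=1) = 1/6.
By linearity of expectation, E[X₁+…+X_3] = 3·(1/6) = 1/2.
≈ 0.500

0.500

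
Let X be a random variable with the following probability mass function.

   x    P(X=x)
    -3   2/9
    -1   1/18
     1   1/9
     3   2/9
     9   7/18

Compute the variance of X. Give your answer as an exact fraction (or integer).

1865/81

E[X] = (2/9)·(-3) + (1/18)·(-1) + (1/9)·1 + (2/9)·3 + (7/18)·9 = 32/9
E[X²] = (2/9)·9 + (1/18)·1 + (1/9)·1 + (2/9)·9 + (7/18)·81 = 107/3
Var(X) = 107/3 − (32/9)² = 1865/81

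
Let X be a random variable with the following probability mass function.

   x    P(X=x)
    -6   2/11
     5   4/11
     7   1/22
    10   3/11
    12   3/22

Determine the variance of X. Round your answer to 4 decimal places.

E[X] = (2/11)·(-6) + (4/11)·5 + (1/22)·7 + (3/11)·10 + (3/22)·12 = 119/22
E[X²] = (2/11)·36 + (4/11)·25 + (1/22)·49 + (3/11)·100 + (3/22)·144 = 1425/22
Var(X) = 1425/22 − (119/22)² = 17189/484 ≈ 35.5145

35.5145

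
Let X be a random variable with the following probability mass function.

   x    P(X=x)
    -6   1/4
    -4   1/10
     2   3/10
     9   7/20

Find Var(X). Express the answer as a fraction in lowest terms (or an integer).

E[X] = (1/4)·(-6) + (1/10)·(-4) + (3/10)·2 + (7/20)·9 = 37/20
E[X²] = (1/4)·36 + (1/10)·16 + (3/10)·4 + (7/20)·81 = 803/20
Var(X) = 803/20 − (37/20)² = 14691/400

14691/400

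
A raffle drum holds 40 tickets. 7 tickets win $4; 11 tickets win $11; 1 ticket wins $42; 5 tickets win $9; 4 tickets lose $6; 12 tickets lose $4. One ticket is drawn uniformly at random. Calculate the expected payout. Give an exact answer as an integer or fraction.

E[payout] = (7/40)·4 + (11/40)·11 + (1/40)·42 + (5/40)·9 + (4/40)·(-6) + (12/40)·(-4) = 41/10

41/10 dollars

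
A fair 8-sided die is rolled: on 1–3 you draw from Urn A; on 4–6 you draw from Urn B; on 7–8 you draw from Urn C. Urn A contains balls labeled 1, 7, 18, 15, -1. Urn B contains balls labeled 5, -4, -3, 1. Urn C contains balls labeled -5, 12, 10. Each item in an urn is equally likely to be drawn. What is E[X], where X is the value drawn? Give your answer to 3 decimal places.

E[X | Urn A] = (1 + 7 + 18 + 15 − 1)/5 = 8
E[X | Urn B] = (5 − 4 − 3 + 1)/4 = -1/4
E[X | Urn C] = (-5 + 12 + 10)/3 = 17/3
E[X] = (3/8)·8 + (3/8)·(-1/4) + (1/4)·17/3 = 415/96 ≈ 4.323

4.323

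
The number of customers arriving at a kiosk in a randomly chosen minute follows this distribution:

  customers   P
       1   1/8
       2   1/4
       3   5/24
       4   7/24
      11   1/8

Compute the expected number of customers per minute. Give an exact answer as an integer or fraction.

E[X] = (1/8)·1 + (1/4)·2 + (5/24)·3 + (7/24)·4 + (1/8)·11
     = 91/24

91/24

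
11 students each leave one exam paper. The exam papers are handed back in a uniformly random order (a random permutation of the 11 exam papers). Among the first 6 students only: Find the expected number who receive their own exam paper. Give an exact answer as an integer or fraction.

6/11

Let Xᵢ = 1 if person i gets their own exam paper. For each i, P(Xᵢ=1) = 1/11.
By linearity of expectation, E[X₁+…+X_6] = 6·(1/11) = 6/11.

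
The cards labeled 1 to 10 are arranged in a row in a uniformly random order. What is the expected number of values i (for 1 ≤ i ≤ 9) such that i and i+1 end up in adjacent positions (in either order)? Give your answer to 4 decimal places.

For each i ∈ {1,…,9}, let Xᵢ = 1 if i and i+1 are adjacent. P(Xᵢ=1) = 2·(10−1)!/10! = 2/10.
By linearity, E[ΣXᵢ] = (9)·(2/10) = 9/5.
≈ 1.8000

1.8000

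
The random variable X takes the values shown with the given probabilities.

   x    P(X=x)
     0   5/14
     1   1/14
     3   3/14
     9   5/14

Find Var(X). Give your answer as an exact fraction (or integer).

E[X] = (5/14)·0 + (1/14)·1 + (3/14)·3 + (5/14)·9 = 55/14
E[X²] = (5/14)·0 + (1/14)·1 + (3/14)·9 + (5/14)·81 = 433/14
Var(X) = 433/14 − (55/14)² = 3037/196

3037/196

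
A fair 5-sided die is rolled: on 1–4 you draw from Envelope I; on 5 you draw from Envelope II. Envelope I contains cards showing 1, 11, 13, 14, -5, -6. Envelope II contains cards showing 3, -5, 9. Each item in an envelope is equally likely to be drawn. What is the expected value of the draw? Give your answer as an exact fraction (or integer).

21/5

E[X | Envelope I] = (1 + 11 + 13 + 14 − 5 − 6)/6 = 14/3
E[X | Envelope II] = (3 − 5 + 9)/3 = 7/3
E[X] = (4/5)·14/3 + (1/5)·7/3 = 21/5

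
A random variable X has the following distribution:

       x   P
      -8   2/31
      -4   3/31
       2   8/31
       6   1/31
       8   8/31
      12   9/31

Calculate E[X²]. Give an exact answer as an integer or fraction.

2052/31

E[X²] = (2/31)·64 + (3/31)·16 + (8/31)·4 + (1/31)·36 + (8/31)·64 + (9/31)·144
     = 2052/31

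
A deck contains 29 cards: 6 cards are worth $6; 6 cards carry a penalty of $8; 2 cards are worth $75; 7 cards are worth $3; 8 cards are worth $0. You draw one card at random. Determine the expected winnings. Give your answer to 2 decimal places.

$5.48

E[payout] = (6/29)·6 + (6/29)·(-8) + (2/29)·75 + (7/29)·3 + (8/29)·0 = 159/29
≈ $5.48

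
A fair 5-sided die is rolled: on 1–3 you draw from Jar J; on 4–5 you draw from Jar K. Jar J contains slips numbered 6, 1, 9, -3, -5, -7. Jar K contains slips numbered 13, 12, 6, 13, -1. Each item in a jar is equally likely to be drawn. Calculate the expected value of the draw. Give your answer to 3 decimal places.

3.540

E[X | Jar J] = (6 + 1 + 9 − 3 − 5 − 7)/6 = 1/6
E[X | Jar K] = (13 + 12 + 6 + 13 − 1)/5 = 43/5
E[X] = (3/5)·1/6 + (2/5)·43/5 = 177/50 ≈ 3.540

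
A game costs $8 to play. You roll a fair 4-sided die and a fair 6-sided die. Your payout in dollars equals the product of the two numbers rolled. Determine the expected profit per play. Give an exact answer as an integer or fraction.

Distribution of the product of the two numbers rolled: 1 w.p. 1/24, 2 w.p. 1/12, 3 w.p. 1/12, 4 w.p. 1/8, 5 w.p. 1/24, 6 w.p. 1/8, …
E[payout] = (1/24)·1 + (1/12)·2 + (1/12)·3 + (1/8)·4 + (1/24)·5 + (1/8)·6 + (1/12)·8 + (1/24)·9 + (1/24)·10 + (1/8)·12 + (1/24)·15 + (1/24)·16 + (1/24)·18 + (1/24)·20 + (1/24)·24 = 35/4
Expected profit = 35/4 − 8 = 3/4

3/4 dollars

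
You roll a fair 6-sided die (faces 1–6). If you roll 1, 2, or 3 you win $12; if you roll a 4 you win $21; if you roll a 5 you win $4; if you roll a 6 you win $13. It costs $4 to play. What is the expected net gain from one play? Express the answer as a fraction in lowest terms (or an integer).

25/3 dollars

E[payout] = (1/6)·4 + (1/2)·12 + (1/6)·13 + (1/6)·21 = 37/3
Expected profit = 37/3 − 4 = 25/3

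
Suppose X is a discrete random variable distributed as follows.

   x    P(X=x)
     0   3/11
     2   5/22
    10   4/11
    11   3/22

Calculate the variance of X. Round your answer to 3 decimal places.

22.514

E[X] = (3/11)·0 + (5/22)·2 + (4/11)·10 + (3/22)·11 = 123/22
E[X²] = (3/11)·0 + (5/22)·4 + (4/11)·100 + (3/22)·121 = 1183/22
Var(X) = 1183/22 − (123/22)² = 10897/484 ≈ 22.514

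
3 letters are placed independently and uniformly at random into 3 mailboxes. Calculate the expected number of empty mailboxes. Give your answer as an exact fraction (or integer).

8/9

Let Xⱼ=1 if mailbox j is empty. P(Xⱼ=1) = ((3-1)/3)^3 = 8/27.
By linearity, E[#empty] = 3·8/27 = 8/9.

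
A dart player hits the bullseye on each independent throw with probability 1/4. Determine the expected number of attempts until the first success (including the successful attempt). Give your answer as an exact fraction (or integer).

4

For a geometric distribution, E[trials] = 1/p = 1/(1/4) = 4.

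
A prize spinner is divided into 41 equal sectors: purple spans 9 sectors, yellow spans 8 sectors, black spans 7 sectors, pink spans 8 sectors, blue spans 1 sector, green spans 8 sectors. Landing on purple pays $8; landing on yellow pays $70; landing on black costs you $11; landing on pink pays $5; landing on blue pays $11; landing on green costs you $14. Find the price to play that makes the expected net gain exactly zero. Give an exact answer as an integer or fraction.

E[payout] = (9/41)·8 + (8/41)·70 + (7/41)·(-11) + (8/41)·5 + (1/41)·11 + (8/41)·(-14) = 494/41
Fair fee = E[payout] = 494/41

494/41 dollars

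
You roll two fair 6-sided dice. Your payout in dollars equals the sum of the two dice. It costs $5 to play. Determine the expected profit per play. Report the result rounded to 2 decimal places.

Distribution of the sum of the two dice: 2 w.p. 1/36, 3 w.p. 1/18, 4 w.p. 1/12, 5 w.p. 1/9, 6 w.p. 5/36, 7 w.p. 1/6, …
E[payout] = (1/36)·2 + (1/18)·3 + (1/12)·4 + (1/9)·5 + (5/36)·6 + (1/6)·7 + (5/36)·8 + (1/9)·9 + (1/12)·10 + (1/18)·11 + (1/36)·12 = 7
Expected profit = 7 − 5 = 2 ≈ $2.00

$2.00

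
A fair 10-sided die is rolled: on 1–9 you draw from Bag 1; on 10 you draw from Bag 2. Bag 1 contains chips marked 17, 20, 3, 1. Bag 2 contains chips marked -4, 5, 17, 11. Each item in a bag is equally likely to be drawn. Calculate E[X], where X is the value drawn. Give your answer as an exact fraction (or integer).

199/20

E[X | Bag 1] = (17 + 20 + 3 + 1)/4 = 41/4
E[X | Bag 2] = (-4 + 5 + 17 + 11)/4 = 29/4
E[X] = (9/10)·41/4 + (1/10)·29/4 = 199/20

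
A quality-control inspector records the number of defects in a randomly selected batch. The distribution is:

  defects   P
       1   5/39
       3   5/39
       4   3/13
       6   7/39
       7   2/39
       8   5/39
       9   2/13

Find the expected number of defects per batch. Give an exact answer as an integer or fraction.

E[X] = (5/39)·1 + (5/39)·3 + (3/13)·4 + (7/39)·6 + (2/39)·7 + (5/39)·8 + (2/13)·9
     = 206/39

206/39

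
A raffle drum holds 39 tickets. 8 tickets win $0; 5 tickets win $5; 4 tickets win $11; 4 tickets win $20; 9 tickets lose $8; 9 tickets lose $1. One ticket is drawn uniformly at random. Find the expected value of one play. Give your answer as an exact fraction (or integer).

E[payout] = (8/39)·0 + (5/39)·5 + (4/39)·11 + (4/39)·20 + (9/39)·(-8) + (9/39)·(-1) = 68/39

68/39 dollars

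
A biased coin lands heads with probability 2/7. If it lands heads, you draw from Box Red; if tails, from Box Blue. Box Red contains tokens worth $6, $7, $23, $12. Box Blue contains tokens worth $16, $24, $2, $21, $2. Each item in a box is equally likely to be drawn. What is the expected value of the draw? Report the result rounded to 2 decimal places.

E[X | Box Red] = (6 + 7 + 23 + 12)/4 = 12
E[X | Box Blue] = (16 + 24 + 2 + 21 + 2)/5 = 13
E[X] = (2/7)·12 + (5/7)·13 = 89/7 ≈ 12.71

$12.71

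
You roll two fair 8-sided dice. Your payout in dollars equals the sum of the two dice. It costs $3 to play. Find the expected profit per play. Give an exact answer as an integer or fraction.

$6

Distribution of the sum of the two dice: 2 w.p. 1/64, 3 w.p. 1/32, 4 w.p. 3/64, 5 w.p. 1/16, 6 w.p. 5/64, 7 w.p. 3/32, …
E[payout] = (1/64)·2 + (1/32)·3 + (3/64)·4 + (1/16)·5 + (5/64)·6 + (3/32)·7 + (7/64)·8 + (1/8)·9 + (7/64)·10 + (3/32)·11 + (5/64)·12 + (1/16)·13 + (3/64)·14 + (1/32)·15 + (1/64)·16 = 9
Expected profit = 9 − 3 = 6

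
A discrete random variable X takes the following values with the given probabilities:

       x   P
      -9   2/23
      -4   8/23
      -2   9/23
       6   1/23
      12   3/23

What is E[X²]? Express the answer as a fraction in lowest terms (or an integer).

E[X²] = (2/23)·81 + (8/23)·16 + (9/23)·4 + (1/23)·36 + (3/23)·144
     = 794/23

794/23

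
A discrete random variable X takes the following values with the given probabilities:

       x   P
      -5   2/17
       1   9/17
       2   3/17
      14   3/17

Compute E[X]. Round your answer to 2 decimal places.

2.76

E[X] = (2/17)·(-5) + (9/17)·1 + (3/17)·2 + (3/17)·14
     = 47/17 ≈ 2.76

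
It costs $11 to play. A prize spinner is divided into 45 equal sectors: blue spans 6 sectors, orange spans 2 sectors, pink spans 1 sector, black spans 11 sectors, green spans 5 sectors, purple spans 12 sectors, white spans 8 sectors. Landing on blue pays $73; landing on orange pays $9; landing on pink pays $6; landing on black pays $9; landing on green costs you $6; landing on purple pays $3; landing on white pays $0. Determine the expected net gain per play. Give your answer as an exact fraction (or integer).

E[payout] = (6/45)·73 + (2/45)·9 + (1/45)·6 + (11/45)·9 + (5/45)·(-6) + (12/45)·3 + (8/45)·0 = 63/5
Expected profit = 63/5 − 11 = 8/5

8/5 dollars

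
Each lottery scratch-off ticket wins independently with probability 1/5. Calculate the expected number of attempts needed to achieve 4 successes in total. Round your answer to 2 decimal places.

By linearity (sum of 4 independent geometric waits), E[trials] = 4/p = 4/(1/5) = 20.
≈ 20.00

20.00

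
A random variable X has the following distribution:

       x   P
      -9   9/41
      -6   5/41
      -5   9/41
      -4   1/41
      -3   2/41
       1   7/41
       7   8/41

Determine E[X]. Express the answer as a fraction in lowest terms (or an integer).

-103/41

E[X] = (9/41)·(-9) + (5/41)·(-6) + (9/41)·(-5) + (1/41)·(-4) + (2/41)·(-3) + (7/41)·1 + (8/41)·7
     = -103/41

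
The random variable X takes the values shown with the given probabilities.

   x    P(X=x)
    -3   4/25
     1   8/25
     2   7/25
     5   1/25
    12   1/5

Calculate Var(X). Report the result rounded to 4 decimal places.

23.6800

E[X] = (4/25)·(-3) + (8/25)·1 + (7/25)·2 + (1/25)·5 + (1/5)·12 = 3
E[X²] = (4/25)·9 + (8/25)·1 + (7/25)·4 + (1/25)·25 + (1/5)·144 = 817/25
Var(X) = 817/25 − (3)² = 592/25 ≈ 23.6800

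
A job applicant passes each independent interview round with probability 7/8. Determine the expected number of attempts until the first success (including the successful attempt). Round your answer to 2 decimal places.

For a geometric distribution, E[trials] = 1/p = 1/(7/8) = 8/7.
≈ 1.14

1.14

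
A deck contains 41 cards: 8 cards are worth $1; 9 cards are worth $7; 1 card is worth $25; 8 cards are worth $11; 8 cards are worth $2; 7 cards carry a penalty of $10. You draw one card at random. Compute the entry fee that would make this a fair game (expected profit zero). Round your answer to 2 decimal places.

E[payout] = (8/41)·1 + (9/41)·7 + (1/41)·25 + (8/41)·11 + (8/41)·2 + (7/41)·(-10) = 130/41
Fair fee = E[payout] = 130/41 ≈ $3.17

$3.17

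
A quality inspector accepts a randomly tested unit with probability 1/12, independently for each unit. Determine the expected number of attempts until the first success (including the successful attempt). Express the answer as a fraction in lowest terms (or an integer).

12

For a geometric distribution, E[trials] = 1/p = 1/(1/12) = 12.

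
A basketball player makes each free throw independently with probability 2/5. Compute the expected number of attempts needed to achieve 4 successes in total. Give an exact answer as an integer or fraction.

By linearity (sum of 4 independent geometric waits), E[trials] = 4/p = 4/(2/5) = 10.

10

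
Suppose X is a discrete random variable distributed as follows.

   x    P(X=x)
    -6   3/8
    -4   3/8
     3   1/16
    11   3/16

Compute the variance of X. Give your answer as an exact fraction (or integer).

E[X] = (3/8)·(-6) + (3/8)·(-4) + (1/16)·3 + (3/16)·11 = -3/2
E[X²] = (3/8)·36 + (3/8)·16 + (1/16)·9 + (3/16)·121 = 171/4
Var(X) = 171/4 − (-3/2)² = 81/2

81/2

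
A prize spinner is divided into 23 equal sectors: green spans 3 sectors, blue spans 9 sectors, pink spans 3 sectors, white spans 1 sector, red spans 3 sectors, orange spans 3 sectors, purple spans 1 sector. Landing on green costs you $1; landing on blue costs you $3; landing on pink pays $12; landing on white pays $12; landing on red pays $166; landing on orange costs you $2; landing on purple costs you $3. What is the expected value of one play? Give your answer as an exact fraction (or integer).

507/23 dollars

E[payout] = (3/23)·(-1) + (9/23)·(-3) + (3/23)·12 + (1/23)·12 + (3/23)·166 + (3/23)·(-2) + (1/23)·(-3) = 507/23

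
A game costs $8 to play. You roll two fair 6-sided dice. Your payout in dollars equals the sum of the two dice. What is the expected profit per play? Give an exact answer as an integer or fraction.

-$1

Distribution of the sum of the two dice: 2 w.p. 1/36, 3 w.p. 1/18, 4 w.p. 1/12, 5 w.p. 1/9, 6 w.p. 5/36, 7 w.p. 1/6, …
E[payout] = (1/36)·2 + (1/18)·3 + (1/12)·4 + (1/9)·5 + (5/36)·6 + (1/6)·7 + (5/36)·8 + (1/9)·9 + (1/12)·10 + (1/18)·11 + (1/36)·12 = 7
Expected profit = 7 − 8 = -1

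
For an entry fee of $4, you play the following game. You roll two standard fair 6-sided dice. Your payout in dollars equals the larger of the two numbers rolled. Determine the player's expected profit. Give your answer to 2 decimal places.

$0.47

Distribution of the larger of the two numbers rolled: 1 w.p. 1/36, 2 w.p. 1/12, 3 w.p. 5/36, 4 w.p. 7/36, 5 w.p. 1/4, 6 w.p. 11/36
E[payout] = (1/36)·1 + (1/12)·2 + (5/36)·3 + (7/36)·4 + (1/4)·5 + (11/36)·6 = 161/36
Expected profit = 161/36 − 4 = 17/36 ≈ $0.47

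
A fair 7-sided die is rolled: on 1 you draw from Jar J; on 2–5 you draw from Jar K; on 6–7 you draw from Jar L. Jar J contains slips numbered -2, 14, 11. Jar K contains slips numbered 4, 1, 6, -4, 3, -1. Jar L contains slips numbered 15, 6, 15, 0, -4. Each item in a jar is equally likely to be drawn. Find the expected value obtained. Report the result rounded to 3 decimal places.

3.781

E[X | Jar J] = (-2 + 14 + 11)/3 = 23/3
E[X | Jar K] = (4 + 1 + 6 − 4 + 3 − 1)/6 = 3/2
E[X | Jar L] = (15 + 6 + 15 + 0 − 4)/5 = 32/5
E[X] = (1/7)·23/3 + (4/7)·3/2 + (2/7)·32/5 = 397/105 ≈ 3.781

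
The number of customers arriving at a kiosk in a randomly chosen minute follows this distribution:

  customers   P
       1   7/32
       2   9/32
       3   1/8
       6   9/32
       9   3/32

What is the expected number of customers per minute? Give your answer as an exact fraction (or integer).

E[X] = (7/32)·1 + (9/32)·2 + (1/8)·3 + (9/32)·6 + (3/32)·9
     = 59/16

59/16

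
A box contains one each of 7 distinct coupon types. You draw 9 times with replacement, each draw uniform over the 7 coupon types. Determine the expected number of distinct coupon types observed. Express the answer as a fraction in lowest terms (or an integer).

30275911/5764801

Let Xⱼ=1 if type j appears at least once. P(Xⱼ=1) = 1 − ((7−1)/7)^9 = 30275911/40353607.
E[#distinct] = 7·30275911/40353607 = 30275911/5764801.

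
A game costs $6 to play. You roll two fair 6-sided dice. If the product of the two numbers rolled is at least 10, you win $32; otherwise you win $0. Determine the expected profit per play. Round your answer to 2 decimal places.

$10.89

E[payout] = (17/36)·0 + (19/36)·32 = 152/9
Expected profit = 152/9 − 6 = 98/9 ≈ $10.89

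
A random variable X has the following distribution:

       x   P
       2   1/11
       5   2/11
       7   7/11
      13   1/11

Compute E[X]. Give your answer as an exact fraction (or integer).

74/11

E[X] = (1/11)·2 + (2/11)·5 + (7/11)·7 + (1/11)·13
     = 74/11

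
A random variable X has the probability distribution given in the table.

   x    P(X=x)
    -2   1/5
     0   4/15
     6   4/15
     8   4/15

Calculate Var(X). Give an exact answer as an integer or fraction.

E[X] = (1/5)·(-2) + (4/15)·0 + (4/15)·6 + (4/15)·8 = 10/3
E[X²] = (1/5)·4 + (4/15)·0 + (4/15)·36 + (4/15)·64 = 412/15
Var(X) = 412/15 − (10/3)² = 736/45

736/45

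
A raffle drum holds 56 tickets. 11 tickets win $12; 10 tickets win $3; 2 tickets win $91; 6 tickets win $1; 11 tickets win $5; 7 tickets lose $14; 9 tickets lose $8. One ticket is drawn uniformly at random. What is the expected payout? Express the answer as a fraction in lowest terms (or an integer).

235/56 dollars

E[payout] = (11/56)·12 + (10/56)·3 + (2/56)·91 + (6/56)·1 + (11/56)·5 + (7/56)·(-14) + (9/56)·(-8) = 235/56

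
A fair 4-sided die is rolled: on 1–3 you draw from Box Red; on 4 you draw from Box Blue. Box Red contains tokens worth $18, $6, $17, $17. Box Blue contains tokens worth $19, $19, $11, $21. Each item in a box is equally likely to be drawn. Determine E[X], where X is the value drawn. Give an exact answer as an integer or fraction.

E[X | Box Red] = (18 + 6 + 17 + 17)/4 = 29/2
E[X | Box Blue] = (19 + 19 + 11 + 21)/4 = 35/2
E[X] = (3/4)·29/2 + (1/4)·35/2 = 61/4

61/4 dollars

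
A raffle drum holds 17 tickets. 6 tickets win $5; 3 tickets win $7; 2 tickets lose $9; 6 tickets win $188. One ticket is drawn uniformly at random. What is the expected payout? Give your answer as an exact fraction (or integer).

1161/17 dollars

E[payout] = (6/17)·5 + (3/17)·7 + (2/17)·(-9) + (6/17)·188 = 1161/17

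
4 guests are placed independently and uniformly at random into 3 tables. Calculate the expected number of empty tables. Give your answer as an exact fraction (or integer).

16/27

Let Xⱼ=1 if table j is empty. P(Xⱼ=1) = ((3-1)/3)^4 = 16/81.
By linearity, E[#empty] = 3·16/81 = 16/27.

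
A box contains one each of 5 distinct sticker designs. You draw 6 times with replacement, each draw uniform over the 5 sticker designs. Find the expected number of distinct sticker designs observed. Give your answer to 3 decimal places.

3.689

Let Xⱼ=1 if type j appears at least once. P(Xⱼ=1) = 1 − ((5−1)/5)^6 = 11529/15625.
E[#distinct] = 5·11529/15625 = 11529/3125.
≈ 3.689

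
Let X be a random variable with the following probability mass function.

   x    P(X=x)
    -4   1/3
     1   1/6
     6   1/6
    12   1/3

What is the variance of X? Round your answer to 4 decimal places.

E[X] = (1/3)·(-4) + (1/6)·1 + (1/6)·6 + (1/3)·12 = 23/6
E[X²] = (1/3)·16 + (1/6)·1 + (1/6)·36 + (1/3)·144 = 119/2
Var(X) = 119/2 − (23/6)² = 1613/36 ≈ 44.8056

44.8056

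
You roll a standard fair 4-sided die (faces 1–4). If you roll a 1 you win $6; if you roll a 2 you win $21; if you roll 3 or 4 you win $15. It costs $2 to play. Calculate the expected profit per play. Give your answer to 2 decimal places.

E[payout] = (1/4)·6 + (1/2)·15 + (1/4)·21 = 57/4
Expected profit = 57/4 − 2 = 49/4 ≈ $12.25

$12.25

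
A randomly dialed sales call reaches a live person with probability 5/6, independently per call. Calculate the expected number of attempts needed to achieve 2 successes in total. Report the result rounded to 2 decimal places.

2.40

By linearity (sum of 2 independent geometric waits), E[trials] = 2/p = 2/(5/6) = 12/5.
≈ 2.40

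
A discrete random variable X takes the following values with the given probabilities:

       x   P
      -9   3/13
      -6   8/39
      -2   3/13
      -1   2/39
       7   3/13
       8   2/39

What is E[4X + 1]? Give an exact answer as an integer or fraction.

-241/39

E[4x+1] = (3/13)·(-35) + (8/39)·(-23) + (3/13)·(-7) + (2/39)·(-3) + (3/13)·29 + (2/39)·33
     = -241/39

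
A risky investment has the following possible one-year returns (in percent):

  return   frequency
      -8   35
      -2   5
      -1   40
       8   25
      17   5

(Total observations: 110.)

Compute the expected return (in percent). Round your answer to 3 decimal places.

Total = 110, so P(return=-8) = 35/110, etc.
E[X] = (7/22)·(-8) + (1/22)·(-2) + (4/11)·(-1) + (5/22)·8 + (1/22)·17
     = -9/22 ≈ -0.409

-0.409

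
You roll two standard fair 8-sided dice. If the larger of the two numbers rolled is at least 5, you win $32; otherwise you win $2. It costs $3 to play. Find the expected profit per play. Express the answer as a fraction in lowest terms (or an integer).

43/2 dollars

E[payout] = (1/4)·2 + (3/4)·32 = 49/2
Expected profit = 49/2 − 3 = 43/2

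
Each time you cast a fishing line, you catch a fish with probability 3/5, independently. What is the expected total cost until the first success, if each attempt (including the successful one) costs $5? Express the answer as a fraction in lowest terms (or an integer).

E[#attempts] = 1/p = 5/3; E[cost] = 5·5/3 = 25/3.

25/3 dollars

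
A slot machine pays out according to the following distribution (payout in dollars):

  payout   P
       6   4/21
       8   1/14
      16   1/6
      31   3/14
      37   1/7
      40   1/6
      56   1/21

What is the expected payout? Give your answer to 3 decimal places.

E[X] = (4/21)·6 + (1/14)·8 + (1/6)·16 + (3/14)·31 + (1/7)·37 + (1/6)·40 + (1/21)·56
     = 359/14 ≈ 25.643

$25.643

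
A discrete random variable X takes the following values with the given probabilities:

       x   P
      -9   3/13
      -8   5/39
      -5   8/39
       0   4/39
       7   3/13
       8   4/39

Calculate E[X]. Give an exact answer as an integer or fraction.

E[X] = (3/13)·(-9) + (5/39)·(-8) + (8/39)·(-5) + (4/39)·0 + (3/13)·7 + (4/39)·8
     = -22/13

-22/13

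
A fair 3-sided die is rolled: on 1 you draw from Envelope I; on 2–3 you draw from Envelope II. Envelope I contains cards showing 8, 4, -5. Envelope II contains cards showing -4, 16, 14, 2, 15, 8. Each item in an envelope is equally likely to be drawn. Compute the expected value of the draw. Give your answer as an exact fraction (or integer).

E[X | Envelope I] = (8 + 4 − 5)/3 = 7/3
E[X | Envelope II] = (-4 + 16 + 14 + 2 + 15 + 8)/6 = 17/2
E[X] = (1/3)·7/3 + (2/3)·17/2 = 58/9

58/9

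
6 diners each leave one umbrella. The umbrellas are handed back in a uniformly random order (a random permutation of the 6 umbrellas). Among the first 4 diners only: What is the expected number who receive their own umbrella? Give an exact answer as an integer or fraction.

Let Xᵢ = 1 if person i gets their own umbrella. For each i, P(Xᵢ=1) = 1/6.
By linearity of expectation, E[X₁+…+X_4] = 4·(1/6) = 2/3.

2/3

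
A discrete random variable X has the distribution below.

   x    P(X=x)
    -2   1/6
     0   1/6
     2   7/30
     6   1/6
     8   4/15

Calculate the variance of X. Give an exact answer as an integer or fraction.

3149/225

E[X] = (1/6)·(-2) + (1/6)·0 + (7/30)·2 + (1/6)·6 + (4/15)·8 = 49/15
E[X²] = (1/6)·4 + (1/6)·0 + (7/30)·4 + (1/6)·36 + (4/15)·64 = 74/3
Var(X) = 74/3 − (49/15)² = 3149/225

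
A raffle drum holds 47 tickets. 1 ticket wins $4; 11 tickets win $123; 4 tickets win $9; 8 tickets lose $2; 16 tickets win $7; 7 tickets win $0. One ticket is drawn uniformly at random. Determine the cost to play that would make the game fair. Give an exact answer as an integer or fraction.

E[payout] = (1/47)·4 + (11/47)·123 + (4/47)·9 + (8/47)·(-2) + (16/47)·7 + (7/47)·0 = 1489/47
Fair fee = E[payout] = 1489/47

1489/47 dollars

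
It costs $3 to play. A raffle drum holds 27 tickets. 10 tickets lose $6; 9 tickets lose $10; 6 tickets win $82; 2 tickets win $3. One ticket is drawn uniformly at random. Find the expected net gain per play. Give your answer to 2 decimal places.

E[payout] = (10/27)·(-6) + (9/27)·(-10) + (6/27)·82 + (2/27)·3 = 116/9
Expected profit = 116/9 − 3 = 89/9 ≈ $9.89

$9.89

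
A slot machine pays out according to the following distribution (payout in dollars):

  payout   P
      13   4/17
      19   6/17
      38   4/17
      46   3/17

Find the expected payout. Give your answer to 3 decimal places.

$26.824

E[X] = (4/17)·13 + (6/17)·19 + (4/17)·38 + (3/17)·46
     = 456/17 ≈ 26.824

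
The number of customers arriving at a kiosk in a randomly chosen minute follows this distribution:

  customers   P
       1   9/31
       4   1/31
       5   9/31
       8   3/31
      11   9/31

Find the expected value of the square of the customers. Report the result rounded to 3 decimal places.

E[X²] = (9/31)·1 + (1/31)·16 + (9/31)·25 + (3/31)·64 + (9/31)·121
     = 1531/31 ≈ 49.387

49.387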